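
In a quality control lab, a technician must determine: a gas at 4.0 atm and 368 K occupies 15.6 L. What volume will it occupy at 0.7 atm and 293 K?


P1V1/T1 = P2V2/T2
V2 = P1V1T2/(T1P2)
= 4.0×15.6×293/(368×0.7)
= 70.975 L

70.975 L


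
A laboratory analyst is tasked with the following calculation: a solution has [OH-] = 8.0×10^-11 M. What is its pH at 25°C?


pOH = -log10([OH-]) = -log10(8.0×10^-11)
= 11 - log10(8.0) = 10.1
pH = 14 - pOH = 14 - 10.1 = 3.9

3.9


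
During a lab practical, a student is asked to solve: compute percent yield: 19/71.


% yield = actual/theoretical × 100
= 19/71 × 100
= 26.76%

26.76%


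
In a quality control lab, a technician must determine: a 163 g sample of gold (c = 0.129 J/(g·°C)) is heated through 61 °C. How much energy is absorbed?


q = mcΔT = 163 × 0.129 × 61
= 1282.65 J

1282.65 J


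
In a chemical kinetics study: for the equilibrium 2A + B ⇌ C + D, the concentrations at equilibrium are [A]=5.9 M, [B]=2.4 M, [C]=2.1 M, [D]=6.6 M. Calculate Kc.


Kc = [C][D]/([A]^2[B])
= (2.1^1 × 6.6^1)/(5.9^2 × 2.4^1)
= 13.86/83.544
= 0.1659

0.1659


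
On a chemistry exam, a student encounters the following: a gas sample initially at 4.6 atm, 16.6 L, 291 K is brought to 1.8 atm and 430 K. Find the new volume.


P1V1/T1 = P2V2/T2
V2 = P1V1T2/(T1P2)
= 4.6×16.6×430/(291×1.8)
= 62.686 L

62.686 L


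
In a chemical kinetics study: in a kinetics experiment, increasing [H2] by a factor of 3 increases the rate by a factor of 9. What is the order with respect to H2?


rate ∝ [H2]^n
3^n = 9 → n = 2
Order in H2: 2

2


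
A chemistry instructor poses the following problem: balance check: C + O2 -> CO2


Equation: C + O2 -> CO2
Check atoms: C: 1=1, O: 2=2
Balanced

Yes, balanced


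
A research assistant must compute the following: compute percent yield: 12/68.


% yield = actual/theoretical × 100
= 12/68 × 100
= 17.65%

17.65%


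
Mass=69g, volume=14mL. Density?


ρ = mass/volume
= 69/14
= 4.929 g/mL

4.929 g/mL


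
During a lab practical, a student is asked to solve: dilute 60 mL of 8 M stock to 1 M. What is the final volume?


C1V1 = C2V2
8 × 60 = 1 × V2
V2 = 480/1 = 480.0 mL

480.0 mL


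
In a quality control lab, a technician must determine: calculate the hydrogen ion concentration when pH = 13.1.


[H+] = 10^(-pH) = 10^(-13.1)
= 7.94×10^-14 M

7.94×10^-14 M


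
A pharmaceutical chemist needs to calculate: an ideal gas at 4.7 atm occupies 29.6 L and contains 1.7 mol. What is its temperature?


PV = nRT  (R = 0.08206 L·atm/(mol·K))
T = PV/(nR) = 4.7×29.6/(1.7×0.08206)
= 139.12/0.139502
= 997.26 K

997.26 K


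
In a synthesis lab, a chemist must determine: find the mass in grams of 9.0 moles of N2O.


M(N2O) = 44.02 g/mol
mass = n × M = 9.0 × 44.02 = 396.18 g

396.18 g


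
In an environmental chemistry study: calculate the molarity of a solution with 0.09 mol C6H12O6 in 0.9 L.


M = n/V = 0.09/0.9 = 0.100 mol/L

0.100 M


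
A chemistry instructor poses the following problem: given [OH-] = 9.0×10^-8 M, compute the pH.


pOH = -log10([OH-]) = -log10(9.0×10^-8)
= 8 - log10(9.0) = 7.05
pH = 14 - pOH = 14 - 7.05 = 6.95

6.95


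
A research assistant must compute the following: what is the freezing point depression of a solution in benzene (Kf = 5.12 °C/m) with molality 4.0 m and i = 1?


ΔTf = Kf × m × i
= 5.12 × 4.0 × 1
= 20.48 °C

20.48 °C


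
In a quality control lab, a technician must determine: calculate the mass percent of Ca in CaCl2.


M(CaCl2) = 1×40.08 + 2×35.45 = 110.98 g/mol
Mass of Ca = 1 × 40.08 = 40.08 g/mol
% Ca = 40.08/110.98 × 100 = 36.11%

36.11%


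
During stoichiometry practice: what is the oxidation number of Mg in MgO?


Group 2 metal: +2
Oxidation number: +2

+2


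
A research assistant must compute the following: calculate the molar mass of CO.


M(CO) = 1×12.01 + 1×16.0
= 12.01 + 16.0
= 28.01 g/mol

28.01 g/mol


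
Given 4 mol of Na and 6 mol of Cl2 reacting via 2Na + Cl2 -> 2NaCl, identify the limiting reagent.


Mole ratio available / coefficient:
  Na: 4/2 = 2.000
  Cl2: 6/1 = 6.000
Smaller ratio is limiting.

Na


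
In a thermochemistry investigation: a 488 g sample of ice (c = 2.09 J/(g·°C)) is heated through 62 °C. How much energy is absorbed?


q = mcΔT = 488 × 2.09 × 62
= 63235.04 J

63235.04 J


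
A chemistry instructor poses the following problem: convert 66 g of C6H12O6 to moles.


M(C6H12O6) = 180.16 g/mol
n = mass/M = 66/180.16 = 0.3663 mol

0.3663 mol


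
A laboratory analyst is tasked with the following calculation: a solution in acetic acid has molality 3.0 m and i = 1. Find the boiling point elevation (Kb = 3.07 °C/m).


ΔTb = Kb × m × i
= 3.07 × 3.0 × 1
= 9.21 °C

9.21 °C


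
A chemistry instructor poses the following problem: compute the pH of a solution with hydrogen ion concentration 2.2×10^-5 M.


pH = -log10([H+]) = -log10(2.2×10^-5)
= 5 - log10(2.2)
= 5 - 0.34
= 4.66

4.66


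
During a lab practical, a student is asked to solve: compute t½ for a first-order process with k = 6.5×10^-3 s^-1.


t½ = ln2/k = 0.693147/(6.5×10^-3 s^-1)
= 106.6 s

106.6 s


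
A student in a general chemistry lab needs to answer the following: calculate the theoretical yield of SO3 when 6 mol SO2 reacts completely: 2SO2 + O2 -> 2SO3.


Mole ratio SO3:SO2 = 2:2
n(SO3) = 6 × 2/2 = 6.000 mol
mass = 6.000 × 80.07 = 480.42 g

480.42 g


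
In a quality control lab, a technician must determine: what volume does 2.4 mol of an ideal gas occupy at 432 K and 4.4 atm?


PV = nRT  (R = 0.08206 L·atm/(mol·K))
V = nRT/P = 2.4×0.08206×432/4.4
= 19.336 L

19.336 L


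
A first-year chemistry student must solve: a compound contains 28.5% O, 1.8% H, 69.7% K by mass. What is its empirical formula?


Assume 100 g sample. Moles of each element:
  O: 28.5/16.0 = 1.781 mol
  H: 1.8/1.008 = 1.786 mol
  K: 69.7/39.1 = 1.783 mol
Divide by smallest (1.781):
  O: 1.781/1.781 = 1.0
  H: 1.786/1.781 = 1.0
  K: 1.783/1.781 = 1.0
Empirical formula: KOH

KOH


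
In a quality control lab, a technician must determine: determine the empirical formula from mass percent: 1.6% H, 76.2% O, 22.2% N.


Assume 100 g sample. Moles of each element:
  H: 1.6/1.008 = 1.587 mol
  O: 76.2/16.0 = 4.763 mol
  N: 22.2/14.01 = 1.585 mol
Divide by smallest (1.585):
  H: 1.587/1.585 = 1.0
  O: 4.763/1.585 = 3.01
  N: 1.585/1.585 = 1.0
Empirical formula: HNO3

HNO3


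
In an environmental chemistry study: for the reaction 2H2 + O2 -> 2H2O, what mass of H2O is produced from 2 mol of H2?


Mole ratio H2O:H2 = 2:2
n(H2O) = 2 × 2/2 = 2.000 mol
mass = 2.000 × 18.02 = 36.04 g

36.04 g


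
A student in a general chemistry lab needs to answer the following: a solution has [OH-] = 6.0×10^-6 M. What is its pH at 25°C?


pOH = -log10([OH-]) = -log10(6.0×10^-6)
= 6 - log10(6.0) = 5.22
pH = 14 - pOH = 14 - 5.22 = 8.78

8.78


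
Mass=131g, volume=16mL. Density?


ρ = mass/volume
= 131/16
= 8.188 g/mL

8.188 g/mL


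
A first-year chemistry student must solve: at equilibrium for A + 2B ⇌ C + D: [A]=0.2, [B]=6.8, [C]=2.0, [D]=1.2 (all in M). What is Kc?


Kc = [C][D]/([A][B]^2)
= (2.0^1 × 1.2^1)/(0.2^1 × 6.8^2)
= 2.4/9.248
= 0.2595

0.2595


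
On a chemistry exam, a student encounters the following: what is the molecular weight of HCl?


M(HCl) = 1×1.008 + 1×35.45
= 1.01 + 35.45
= 36.46 g/mol

36.46 g/mol


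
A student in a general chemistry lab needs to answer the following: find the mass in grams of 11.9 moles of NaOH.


M(NaOH) = 40.0 g/mol
mass = n × M = 11.9 × 40.0 = 476.00 g

476.00 g


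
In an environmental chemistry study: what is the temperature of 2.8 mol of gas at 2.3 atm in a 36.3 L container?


PV = nRT  (R = 0.08206 L·atm/(mol·K))
T = PV/(nR) = 2.3×36.3/(2.8×0.08206)
= 83.49/0.229768
= 363.37 K

363.37 K


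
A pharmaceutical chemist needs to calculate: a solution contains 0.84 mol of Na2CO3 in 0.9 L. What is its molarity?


M = n/V = 0.84/0.9 = 0.933 mol/L

0.933 M


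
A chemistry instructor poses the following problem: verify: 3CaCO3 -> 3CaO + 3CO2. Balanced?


Equation: 3CaCO3 -> 3CaO + 3CO2
Check atoms: C: 3=3, Ca: 3=3, O: 9=9
Balanced

Yes, balanced


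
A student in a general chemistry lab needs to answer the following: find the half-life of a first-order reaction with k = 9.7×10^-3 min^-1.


t½ = ln2/k = 0.693147/(9.7×10^-3 min^-1)
= 71.46 min

71.46 min


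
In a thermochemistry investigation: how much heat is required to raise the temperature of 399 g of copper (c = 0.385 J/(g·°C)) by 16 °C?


q = mcΔT = 399 × 0.385 × 16
= 2457.84 J

2457.84 J


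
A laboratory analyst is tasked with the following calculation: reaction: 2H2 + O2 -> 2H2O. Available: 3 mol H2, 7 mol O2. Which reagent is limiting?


Mole ratio available / coefficient:
  H2: 3/2 = 1.500
  O2: 7/1 = 7.000
Smaller ratio is limiting.

H2


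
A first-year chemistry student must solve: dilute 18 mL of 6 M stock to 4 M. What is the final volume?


C1V1 = C2V2
6 × 18 = 4 × V2
V2 = 108/4 = 27.0 mL

27.0 mL


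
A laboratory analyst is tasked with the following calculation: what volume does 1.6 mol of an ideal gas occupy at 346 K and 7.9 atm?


PV = nRT  (R = 0.08206 L·atm/(mol·K))
V = nRT/P = 1.6×0.08206×346/7.9
= 5.75 L

5.75 L


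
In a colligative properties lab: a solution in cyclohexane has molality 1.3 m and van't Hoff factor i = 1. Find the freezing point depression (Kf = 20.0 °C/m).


ΔTf = Kf × m × i
= 20.0 × 1.3 × 1
= 26.0 °C

26.0 °C


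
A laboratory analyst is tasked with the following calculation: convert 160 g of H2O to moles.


M(H2O) = 18.02 g/mol
n = mass/M = 160/18.02 = 8.879 mol

8.879 mol


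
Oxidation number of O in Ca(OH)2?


O is usually -2
Oxidation number: -2

-2


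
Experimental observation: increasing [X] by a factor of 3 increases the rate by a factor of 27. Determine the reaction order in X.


rate ∝ [X]^n
3^n = 27 → n = 3
Order in X: 3

3


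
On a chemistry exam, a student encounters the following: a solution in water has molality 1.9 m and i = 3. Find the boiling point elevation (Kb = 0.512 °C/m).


ΔTb = Kb × m × i
= 0.512 × 1.9 × 3
= 2.9184 °C

2.9184 °C


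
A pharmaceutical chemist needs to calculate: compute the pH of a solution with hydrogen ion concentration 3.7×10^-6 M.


pH = -log10([H+]) = -log10(3.7×10^-6)
= 6 - log10(3.7)
= 6 - 0.57
= 5.43

5.43


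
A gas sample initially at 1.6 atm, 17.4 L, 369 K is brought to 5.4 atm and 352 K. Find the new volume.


P1V1/T1 = P2V2/T2
V2 = P1V1T2/(T1P2)
= 1.6×17.4×352/(369×5.4)
= 4.918 L

4.918 L


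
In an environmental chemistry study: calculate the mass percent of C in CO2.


M(CO2) = 1×12.01 + 2×16.0 = 44.01 g/mol
Mass of C = 1 × 12.01 = 12.01 g/mol
% C = 12.01/44.01 × 100 = 27.29%

27.29%


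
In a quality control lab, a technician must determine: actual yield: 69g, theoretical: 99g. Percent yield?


% yield = actual/theoretical × 100
= 69/99 × 100
= 69.7%

69.7%


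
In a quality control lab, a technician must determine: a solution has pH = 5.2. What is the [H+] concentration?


[H+] = 10^(-pH) = 10^(-5.2)
= 6.31×10^-6 M

6.31×10^-6 M


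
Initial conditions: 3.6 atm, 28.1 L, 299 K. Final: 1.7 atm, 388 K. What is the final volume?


P1V1/T1 = P2V2/T2
V2 = P1V1T2/(T1P2)
= 3.6×28.1×388/(299×1.7)
= 77.218 L

77.218 L


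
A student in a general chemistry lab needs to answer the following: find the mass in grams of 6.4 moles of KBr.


M(KBr) = 119.0 g/mol
mass = n × M = 6.4 × 119.0 = 761.60 g

761.60 g


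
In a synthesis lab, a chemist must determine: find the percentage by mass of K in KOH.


M(KOH) = 1×39.1 + 1×16.0 + 1×1.008 = 56.108 g/mol
Mass of K = 1 × 39.1 = 39.10 g/mol
% K = 39.10/56.108 × 100 = 69.69%

69.69%


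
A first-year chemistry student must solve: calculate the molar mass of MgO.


M(MgO) = 1×24.31 + 1×16.0
= 24.31 + 16.0
= 40.31 g/mol

40.31 g/mol


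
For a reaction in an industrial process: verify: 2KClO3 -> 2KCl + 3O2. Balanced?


Equation: 2KClO3 -> 2KCl + 3O2
Check atoms: Cl: 2=2, K: 2=2, O: 6=6
Balanced

Yes, balanced


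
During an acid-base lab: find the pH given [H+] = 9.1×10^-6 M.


pH = -log10([H+]) = -log10(9.1×10^-6)
= 6 - log10(9.1)
= 6 - 0.96
= 5.04

5.04


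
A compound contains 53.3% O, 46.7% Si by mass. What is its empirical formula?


Assume 100 g sample. Moles of each element:
  O: 53.3/16.0 = 3.331 mol
  Si: 46.7/28.09 = 1.663 mol
Divide by smallest (1.663):
  O: 3.331/1.663 = 2.0
  Si: 1.663/1.663 = 1.0
Empirical formula: SiO2

SiO2


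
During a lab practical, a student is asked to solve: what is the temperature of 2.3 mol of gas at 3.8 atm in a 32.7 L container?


PV = nRT  (R = 0.08206 L·atm/(mol·K))
T = PV/(nR) = 3.8×32.7/(2.3×0.08206)
= 124.26/0.188738
= 658.37 K

658.37 K


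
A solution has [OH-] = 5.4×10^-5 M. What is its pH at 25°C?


pOH = -log10([OH-]) = -log10(5.4×10^-5)
= 5 - log10(5.4) = 4.27
pH = 14 - pOH = 14 - 4.27 = 9.73

9.73


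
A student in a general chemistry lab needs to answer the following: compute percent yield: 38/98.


% yield = actual/theoretical × 100
= 38/98 × 100
= 38.78%

38.78%


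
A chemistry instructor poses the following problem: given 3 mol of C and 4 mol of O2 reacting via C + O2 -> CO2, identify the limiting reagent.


Mole ratio available / coefficient:
  C: 3/1 = 3.000
  O2: 4/1 = 4.000
Smaller ratio is limiting.

C


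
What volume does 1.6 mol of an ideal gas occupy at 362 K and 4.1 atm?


PV = nRT  (R = 0.08206 L·atm/(mol·K))
V = nRT/P = 1.6×0.08206×362/4.1
= 11.592 L

11.592 L


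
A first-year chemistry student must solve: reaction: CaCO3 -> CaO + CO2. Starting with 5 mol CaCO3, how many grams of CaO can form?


Mole ratio CaO:CaCO3 = 1:1
n(CaO) = 5 × 1/1 = 5.000 mol
mass = 5.000 × 56.08 = 280.4 g

280.4 g


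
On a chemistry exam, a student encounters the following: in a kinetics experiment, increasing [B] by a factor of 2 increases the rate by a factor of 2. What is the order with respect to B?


rate ∝ [B]^n
2^n = 2 → n = 1
Order in B: 1

1


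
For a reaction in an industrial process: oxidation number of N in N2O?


2x + (-2) = 0, so x = +1
Oxidation number: +1

+1


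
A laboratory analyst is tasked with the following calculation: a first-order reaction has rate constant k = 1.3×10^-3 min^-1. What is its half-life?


t½ = ln2/k = 0.693147/(1.3×10^-3 min^-1)
= 533.2 min

533.2 min


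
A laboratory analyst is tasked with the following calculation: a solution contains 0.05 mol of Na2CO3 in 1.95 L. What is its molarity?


M = n/V = 0.05/1.95 = 0.026 mol/L

0.026 M


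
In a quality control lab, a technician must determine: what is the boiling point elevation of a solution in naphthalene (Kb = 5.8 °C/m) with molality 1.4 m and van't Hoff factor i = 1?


ΔTb = Kb × m × i
= 5.8 × 1.4 × 1
= 8.12 °C

8.12 °C


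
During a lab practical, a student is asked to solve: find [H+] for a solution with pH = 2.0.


[H+] = 10^(-pH) = 10^(-2.0)
= 1.0×10^-2 M

1.0×10^-2 M


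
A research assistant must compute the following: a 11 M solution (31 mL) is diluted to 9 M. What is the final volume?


C1V1 = C2V2
11 × 31 = 9 × V2
V2 = 341/9 = 37.89 mL

37.89 mL


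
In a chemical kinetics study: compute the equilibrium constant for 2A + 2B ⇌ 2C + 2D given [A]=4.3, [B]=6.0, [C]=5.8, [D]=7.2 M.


Kc = [C]^2[D]^2/([A]^2[B]^2)
= (5.8^2 × 7.2^2)/(4.3^2 × 6.0^2)
= 1743.8976/665.64
= 2.620

2.620


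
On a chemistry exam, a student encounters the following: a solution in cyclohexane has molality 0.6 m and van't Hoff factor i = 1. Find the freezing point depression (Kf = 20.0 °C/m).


ΔTf = Kf × m × i
= 20.0 × 0.6 × 1
= 12.0 °C

12.0 °C


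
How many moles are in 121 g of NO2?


M(NO2) = 46.01 g/mol
n = mass/M = 121/46.01 = 2.6299 mol

2.6299 mol


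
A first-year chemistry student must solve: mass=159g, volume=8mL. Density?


ρ = mass/volume
= 159/8
= 19.875 g/mL

19.875 g/mL


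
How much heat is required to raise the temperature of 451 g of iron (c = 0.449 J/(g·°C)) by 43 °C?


q = mcΔT = 451 × 0.449 × 43
= 8707.46 J

8707.46 J


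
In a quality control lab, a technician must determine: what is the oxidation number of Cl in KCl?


halide: -1
Oxidation number: -1

-1


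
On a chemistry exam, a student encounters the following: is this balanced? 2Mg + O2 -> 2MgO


Equation: 2Mg + O2 -> 2MgO
Check atoms: Mg: 2=2, O: 2=2
Balanced

Yes, balanced


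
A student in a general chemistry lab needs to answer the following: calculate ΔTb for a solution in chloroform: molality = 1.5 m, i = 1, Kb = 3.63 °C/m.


ΔTb = Kb × m × i
= 3.63 × 1.5 × 1
= 5.445 °C

5.445 °C


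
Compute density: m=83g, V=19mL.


ρ = mass/volume
= 83/19
= 4.368 g/mL

4.368 g/mL


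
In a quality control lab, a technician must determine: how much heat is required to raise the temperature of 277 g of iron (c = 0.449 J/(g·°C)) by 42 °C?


q = mcΔT = 277 × 0.449 × 42
= 5223.67 J

5223.67 J


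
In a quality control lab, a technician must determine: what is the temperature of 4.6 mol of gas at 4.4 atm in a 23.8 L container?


PV = nRT  (R = 0.08206 L·atm/(mol·K))
T = PV/(nR) = 4.4×23.8/(4.6×0.08206)
= 104.72/0.377476
= 277.42 K

277.42 K


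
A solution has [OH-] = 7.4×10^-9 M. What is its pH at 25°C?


pOH = -log10([OH-]) = -log10(7.4×10^-9)
= 9 - log10(7.4) = 8.13
pH = 14 - pOH = 14 - 8.13 = 5.87

5.87


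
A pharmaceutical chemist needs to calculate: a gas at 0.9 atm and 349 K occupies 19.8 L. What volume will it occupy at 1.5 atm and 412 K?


P1V1/T1 = P2V2/T2
V2 = P1V1T2/(T1P2)
= 0.9×19.8×412/(349×1.5)
= 14.025 L

14.025 L


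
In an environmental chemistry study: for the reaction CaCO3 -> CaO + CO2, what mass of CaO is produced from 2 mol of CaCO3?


Mole ratio CaO:CaCO3 = 1:1
n(CaO) = 2 × 1/1 = 2.000 mol
mass = 2.000 × 56.08 = 112.16 g

112.16 g


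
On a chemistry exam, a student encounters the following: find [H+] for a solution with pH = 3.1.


[H+] = 10^(-pH) = 10^(-3.1)
= 7.94×10^-4 M

7.94×10^-4 M


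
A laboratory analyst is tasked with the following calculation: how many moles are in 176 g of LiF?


M(LiF) = 25.94 g/mol
n = mass/M = 176/25.94 = 6.7849 mol

6.7849 mol


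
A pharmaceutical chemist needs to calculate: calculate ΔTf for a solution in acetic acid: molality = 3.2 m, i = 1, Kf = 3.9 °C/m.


ΔTf = Kf × m × i
= 3.9 × 3.2 × 1
= 12.48 °C

12.48 °C


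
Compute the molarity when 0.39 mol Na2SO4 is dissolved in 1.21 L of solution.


M = n/V = 0.39/1.21 = 0.322 mol/L

0.322 M


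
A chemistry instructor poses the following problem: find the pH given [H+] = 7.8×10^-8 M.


pH = -log10([H+]) = -log10(7.8×10^-8)
= 8 - log10(7.8)
= 8 - 0.89
= 7.11

7.11


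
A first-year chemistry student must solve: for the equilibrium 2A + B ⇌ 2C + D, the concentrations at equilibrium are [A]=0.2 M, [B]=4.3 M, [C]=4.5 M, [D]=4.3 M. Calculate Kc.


Kc = [C]^2[D]/([A]^2[B])
= (4.5^2 × 4.3^1)/(0.2^2 × 4.3^1)
= 87.075/0.172
= 506.3

506.3


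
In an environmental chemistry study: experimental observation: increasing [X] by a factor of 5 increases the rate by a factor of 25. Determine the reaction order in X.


rate ∝ [X]^n
5^n = 25 → n = 2
Order in X: 2

2


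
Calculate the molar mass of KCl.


M(KCl) = 1×39.1 + 1×35.45
= 39.1 + 35.45
= 74.55 g/mol

74.55 g/mol


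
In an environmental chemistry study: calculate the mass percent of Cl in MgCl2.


M(MgCl2) = 1×24.31 + 2×35.45 = 95.21 g/mol
Mass of Cl = 2 × 35.45 = 70.90 g/mol
% Cl = 70.90/95.21 × 100 = 74.47%

74.47%


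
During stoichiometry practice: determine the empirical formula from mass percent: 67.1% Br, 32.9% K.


Assume 100 g sample. Moles of each element:
  Br: 67.1/79.9 = 0.84 mol
  K: 32.9/39.1 = 0.841 mol
Divide by smallest (0.84):
  Br: 0.84/0.84 = 1.0
  K: 0.841/0.84 = 1.0
Empirical formula: KBr

KBr


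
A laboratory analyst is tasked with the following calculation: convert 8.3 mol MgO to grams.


M(MgO) = 40.31 g/mol
mass = n × M = 8.3 × 40.31 = 334.57 g

334.57 g


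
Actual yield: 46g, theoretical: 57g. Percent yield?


% yield = actual/theoretical × 100
= 46/57 × 100
= 80.7%

80.7%


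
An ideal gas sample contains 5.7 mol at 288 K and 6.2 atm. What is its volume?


PV = nRT  (R = 0.08206 L·atm/(mol·K))
V = nRT/P = 5.7×0.08206×288/6.2
= 21.727 L

21.727 L


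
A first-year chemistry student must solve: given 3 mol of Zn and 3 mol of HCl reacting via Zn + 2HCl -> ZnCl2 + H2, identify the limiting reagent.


Mole ratio available / coefficient:
  Zn: 3/1 = 3.000
  HCl: 3/2 = 1.500
Smaller ratio is limiting.

HCl


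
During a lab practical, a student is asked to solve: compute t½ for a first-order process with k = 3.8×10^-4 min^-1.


t½ = ln2/k = 0.693147/(3.8×10^-4 min^-1)
= 1824 min

1824 min


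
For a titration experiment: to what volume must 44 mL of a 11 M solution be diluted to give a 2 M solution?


C1V1 = C2V2
11 × 44 = 2 × V2
V2 = 484/2 = 242.0 mL

242.0 mL


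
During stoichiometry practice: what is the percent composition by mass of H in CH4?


M(CH4) = 1×12.01 + 4×1.008 = 16.042 g/mol
Mass of H = 4 × 1.008 = 4.032 g/mol
% H = 4.032/16.042 × 100 = 25.13%

25.13%


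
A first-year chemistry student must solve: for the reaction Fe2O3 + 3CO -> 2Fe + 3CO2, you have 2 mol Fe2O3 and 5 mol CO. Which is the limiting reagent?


Mole ratio available / coefficient:
  Fe2O3: 2/1 = 2.000
  CO: 5/3 = 1.667
Smaller ratio is limiting.

CO


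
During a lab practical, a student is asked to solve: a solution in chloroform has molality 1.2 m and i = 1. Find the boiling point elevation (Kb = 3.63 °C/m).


ΔTb = Kb × m × i
= 3.63 × 1.2 × 1
= 4.356 °C

4.356 °C


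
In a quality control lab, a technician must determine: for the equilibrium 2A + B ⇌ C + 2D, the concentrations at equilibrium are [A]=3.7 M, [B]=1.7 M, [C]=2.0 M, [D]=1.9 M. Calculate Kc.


Kc = [C][D]^2/([A]^2[B])
= (2.0^1 × 1.9^2)/(3.7^2 × 1.7^1)
= 7.22/23.273
= 0.3102

0.3102


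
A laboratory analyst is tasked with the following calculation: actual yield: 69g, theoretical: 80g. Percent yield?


% yield = actual/theoretical × 100
= 69/80 × 100
= 86.25%

86.25%


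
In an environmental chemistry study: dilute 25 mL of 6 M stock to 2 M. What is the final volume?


C1V1 = C2V2
6 × 25 = 2 × V2
V2 = 150/2 = 75.0 mL

75.0 mL


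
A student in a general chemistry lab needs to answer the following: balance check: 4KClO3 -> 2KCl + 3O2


Equation: 4KClO3 -> 2KCl + 3O2
Check atoms: Cl: 4≠2, K: 4≠2, O: 12≠6
Not balanced

No, not balanced


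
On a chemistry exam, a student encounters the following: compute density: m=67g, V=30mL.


ρ = mass/volume
= 67/30
= 2.233 g/mL

2.233 g/mL


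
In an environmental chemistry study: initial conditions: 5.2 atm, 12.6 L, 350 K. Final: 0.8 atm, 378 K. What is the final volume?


P1V1/T1 = P2V2/T2
V2 = P1V1T2/(T1P2)
= 5.2×12.6×378/(350×0.8)
= 88.452 L

88.452 L


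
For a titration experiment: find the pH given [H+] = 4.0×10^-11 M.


pH = -log10([H+]) = -log10(4.0×10^-11)
= 11 - log10(4.0)
= 11 - 0.6
= 10.4

10.4


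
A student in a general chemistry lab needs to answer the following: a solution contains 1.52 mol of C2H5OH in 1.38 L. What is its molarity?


M = n/V = 1.52/1.38 = 1.101 mol/L

1.101 M


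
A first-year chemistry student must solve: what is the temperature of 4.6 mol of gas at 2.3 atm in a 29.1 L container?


PV = nRT  (R = 0.08206 L·atm/(mol·K))
T = PV/(nR) = 2.3×29.1/(4.6×0.08206)
= 66.93/0.377476
= 177.31 K

177.31 K


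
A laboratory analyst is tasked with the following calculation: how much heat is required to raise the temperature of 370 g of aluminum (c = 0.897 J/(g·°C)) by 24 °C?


q = mcΔT = 370 × 0.897 × 24
= 7965.36 J

7965.36 J


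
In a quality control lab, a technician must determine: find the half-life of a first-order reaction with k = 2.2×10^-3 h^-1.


t½ = ln2/k = 0.693147/(2.2×10^-3 h^-1)
= 315.1 h

315.1 h


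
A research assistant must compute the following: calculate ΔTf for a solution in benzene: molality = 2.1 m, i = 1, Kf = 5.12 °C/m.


ΔTf = Kf × m × i
= 5.12 × 2.1 × 1
= 10.752 °C

10.752 °C


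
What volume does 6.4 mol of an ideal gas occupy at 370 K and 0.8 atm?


PV = nRT  (R = 0.08206 L·atm/(mol·K))
V = nRT/P = 6.4×0.08206×370/0.8
= 242.898 L

242.898 L


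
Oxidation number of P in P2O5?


2x + 5(-2) = 0, so x = +5
Oxidation number: +5

+5


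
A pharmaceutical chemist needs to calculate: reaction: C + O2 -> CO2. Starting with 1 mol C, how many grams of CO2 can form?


Mole ratio CO2:C = 1:1
n(CO2) = 1 × 1/1 = 1.000 mol
mass = 1.000 × 44.01 = 44.01 g

44.01 g


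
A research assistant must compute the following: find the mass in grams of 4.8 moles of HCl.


M(HCl) = 36.46 g/mol
mass = n × M = 4.8 × 36.46 = 175.01 g

175.01 g


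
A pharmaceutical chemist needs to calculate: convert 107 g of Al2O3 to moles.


M(Al2O3) = 101.96 g/mol
n = mass/M = 107/101.96 = 1.0494 mol

1.0494 mol


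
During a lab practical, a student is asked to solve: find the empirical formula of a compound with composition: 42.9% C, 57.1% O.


Assume 100 g sample. Moles of each element:
  C: 42.9/12.01 = 3.572 mol
  O: 57.1/16.0 = 3.569 mol
Divide by smallest (3.569):
  C: 3.572/3.569 = 1.0
  O: 3.569/3.569 = 1.0
Empirical formula: CO

CO


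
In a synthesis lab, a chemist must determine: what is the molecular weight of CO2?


M(CO2) = 1×12.01 + 2×16.0
= 12.01 + 32.0
= 44.01 g/mol

44.01 g/mol


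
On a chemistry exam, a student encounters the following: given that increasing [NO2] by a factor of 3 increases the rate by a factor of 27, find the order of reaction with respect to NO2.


rate ∝ [NO2]^n
3^n = 27 → n = 3
Order in NO2: 3

3


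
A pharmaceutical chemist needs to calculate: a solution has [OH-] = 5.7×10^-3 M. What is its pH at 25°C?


pOH = -log10([OH-]) = -log10(5.7×10^-3)
= 3 - log10(5.7) = 2.24
pH = 14 - pOH = 14 - 2.24 = 11.76

11.76


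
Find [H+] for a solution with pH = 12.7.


[H+] = 10^(-pH) = 10^(-12.7)
= 2.0×10^-13 M

2.0×10^-13 M


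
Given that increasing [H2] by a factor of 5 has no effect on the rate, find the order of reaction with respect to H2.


rate ∝ [H2]^n
rate ∝ [H2]^0
Order in H2: 0

0


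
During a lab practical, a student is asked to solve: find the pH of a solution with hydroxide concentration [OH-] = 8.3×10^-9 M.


pOH = -log10([OH-]) = -log10(8.3×10^-9)
= 9 - log10(8.3) = 8.08
pH = 14 - pOH = 14 - 8.08 = 5.92

5.92


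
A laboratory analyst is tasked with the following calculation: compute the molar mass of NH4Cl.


M(NH4Cl) = 1×14.01 + 4×1.008 + 1×35.45
= 14.01 + 4.03 + 35.45
= 53.49 g/mol

53.49 g/mol


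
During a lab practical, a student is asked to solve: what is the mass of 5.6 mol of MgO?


M(MgO) = 40.31 g/mol
mass = n × M = 5.6 × 40.31 = 225.74 g

225.74 g


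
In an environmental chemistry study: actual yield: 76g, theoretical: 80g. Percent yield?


% yield = actual/theoretical × 100
= 76/80 × 100
= 95.0%

95.0%


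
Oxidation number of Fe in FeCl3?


x + 3(-1) = 0, so x = +3
Oxidation number: +3

+3


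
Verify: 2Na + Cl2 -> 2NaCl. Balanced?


Equation: 2Na + Cl2 -> 2NaCl
Check atoms: Cl: 2=2, Na: 2=2
Balanced

Yes, balanced


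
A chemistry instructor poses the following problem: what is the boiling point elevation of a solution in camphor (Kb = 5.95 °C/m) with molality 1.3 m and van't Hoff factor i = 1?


ΔTb = Kb × m × i
= 5.95 × 1.3 × 1
= 7.735 °C

7.735 °C


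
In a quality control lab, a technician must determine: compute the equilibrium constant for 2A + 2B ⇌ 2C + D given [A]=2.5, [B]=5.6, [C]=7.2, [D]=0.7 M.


Kc = [C]^2[D]/([A]^2[B]^2)
= (7.2^2 × 0.7^1)/(2.5^2 × 5.6^2)
= 36.288/196
= 0.1851

0.1851


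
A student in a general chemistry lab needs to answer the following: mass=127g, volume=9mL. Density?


ρ = mass/volume
= 127/9
= 14.111 g/mL

14.111 g/mL


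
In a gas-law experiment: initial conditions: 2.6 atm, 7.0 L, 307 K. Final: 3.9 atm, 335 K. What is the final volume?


P1V1/T1 = P2V2/T2
V2 = P1V1T2/(T1P2)
= 2.6×7.0×335/(307×3.9)
= 5.092 L

5.092 L


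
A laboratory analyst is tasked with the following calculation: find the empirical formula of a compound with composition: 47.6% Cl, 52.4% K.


Assume 100 g sample. Moles of each element:
  Cl: 47.6/35.45 = 1.343 mol
  K: 52.4/39.1 = 1.34 mol
Divide by smallest (1.34):
  Cl: 1.343/1.34 = 1.0
  K: 1.34/1.34 = 1.0
Empirical formula: KCl

KCl


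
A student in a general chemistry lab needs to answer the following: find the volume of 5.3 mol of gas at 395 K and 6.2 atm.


PV = nRT  (R = 0.08206 L·atm/(mol·K))
V = nRT/P = 5.3×0.08206×395/6.2
= 27.708 L

27.708 L


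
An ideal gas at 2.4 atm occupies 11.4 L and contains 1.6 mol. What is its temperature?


PV = nRT  (R = 0.08206 L·atm/(mol·K))
T = PV/(nR) = 2.4×11.4/(1.6×0.08206)
= 27.36/0.131296
= 208.38 K

208.38 K


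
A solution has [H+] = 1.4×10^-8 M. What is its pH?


pH = -log10([H+]) = -log10(1.4×10^-8)
= 8 - log10(1.4)
= 8 - 0.15
= 7.85

7.85


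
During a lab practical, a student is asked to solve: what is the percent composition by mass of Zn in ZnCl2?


M(ZnCl2) = 1×65.38 + 2×35.45 = 136.28 g/mol
Mass of Zn = 1 × 65.38 = 65.38 g/mol
% Zn = 65.38/136.28 × 100 = 47.97%

47.97%


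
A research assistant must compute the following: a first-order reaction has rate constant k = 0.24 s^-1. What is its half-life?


t½ = ln2/k = 0.693147/(0.24 s^-1)
= 2.888 s

2.888 s


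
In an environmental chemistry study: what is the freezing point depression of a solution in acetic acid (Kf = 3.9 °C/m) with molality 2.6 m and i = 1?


ΔTf = Kf × m × i
= 3.9 × 2.6 × 1
= 10.14 °C

10.14 °C


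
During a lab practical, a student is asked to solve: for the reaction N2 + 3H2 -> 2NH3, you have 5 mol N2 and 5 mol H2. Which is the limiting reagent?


Mole ratio available / coefficient:
  N2: 5/1 = 5.000
  H2: 5/3 = 1.667
Smaller ratio is limiting.

H2


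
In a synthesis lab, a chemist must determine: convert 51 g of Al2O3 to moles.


M(Al2O3) = 101.96 g/mol
n = mass/M = 51/101.96 = 0.5002 mol

0.5002 mol


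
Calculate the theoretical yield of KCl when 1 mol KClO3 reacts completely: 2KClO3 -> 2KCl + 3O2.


Mole ratio KCl:KClO3 = 2:2
n(KCl) = 1 × 2/2 = 1.000 mol
mass = 1.000 × 74.55 = 74.55 g

74.55 g


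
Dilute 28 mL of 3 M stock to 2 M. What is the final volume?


C1V1 = C2V2
3 × 28 = 2 × V2
V2 = 84/2 = 42.0 mL

42.0 mL


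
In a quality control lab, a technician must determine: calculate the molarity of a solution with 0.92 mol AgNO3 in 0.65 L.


M = n/V = 0.92/0.65 = 1.415 mol/L

1.415 M


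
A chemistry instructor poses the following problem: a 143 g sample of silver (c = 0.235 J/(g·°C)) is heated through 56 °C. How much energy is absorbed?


q = mcΔT = 143 × 0.235 × 56
= 1881.88 J

1881.88 J


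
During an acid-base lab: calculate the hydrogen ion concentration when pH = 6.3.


[H+] = 10^(-pH) = 10^(-6.3)
= 5.01×10^-7 M

5.01×10^-7 M


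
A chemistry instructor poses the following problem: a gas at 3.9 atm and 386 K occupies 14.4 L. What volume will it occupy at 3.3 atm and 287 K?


P1V1/T1 = P2V2/T2
V2 = P1V1T2/(T1P2)
= 3.9×14.4×287/(386×3.3)
= 12.653 L

12.653 L


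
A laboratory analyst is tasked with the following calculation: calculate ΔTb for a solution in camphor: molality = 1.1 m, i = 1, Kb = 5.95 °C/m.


ΔTb = Kb × m × i
= 5.95 × 1.1 × 1
= 6.545 °C

6.545 °C


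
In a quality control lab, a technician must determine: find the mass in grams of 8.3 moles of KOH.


M(KOH) = 56.11 g/mol
mass = n × M = 8.3 × 56.11 = 465.71 g

465.71 g


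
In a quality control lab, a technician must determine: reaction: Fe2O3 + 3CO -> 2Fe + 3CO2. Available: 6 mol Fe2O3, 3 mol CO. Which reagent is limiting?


Mole ratio available / coefficient:
  Fe2O3: 6/1 = 6.000
  CO: 3/3 = 1.000
Smaller ratio is limiting.

CO


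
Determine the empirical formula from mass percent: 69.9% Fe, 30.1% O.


Assume 100 g sample. Moles of each element:
  Fe: 69.9/55.85 = 1.252 mol
  O: 30.1/16.0 = 1.881 mol
Divide by smallest (1.252):
  Fe: 1.252/1.252 = 1.0
  O: 1.881/1.252 = 1.5
Multiply all ratios by 2 to obtain whole numbers.
Empirical formula: Fe2O3

Fe2O3


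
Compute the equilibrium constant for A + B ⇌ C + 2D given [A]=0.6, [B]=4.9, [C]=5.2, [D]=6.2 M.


Kc = [C][D]^2/([A][B])
= (5.2^1 × 6.2^2)/(0.6^1 × 4.9^1)
= 199.888/2.94
= 67.99

67.99


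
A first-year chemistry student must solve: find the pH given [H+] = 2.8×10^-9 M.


pH = -log10([H+]) = -log10(2.8×10^-9)
= 9 - log10(2.8)
= 9 - 0.45
= 8.55

8.55


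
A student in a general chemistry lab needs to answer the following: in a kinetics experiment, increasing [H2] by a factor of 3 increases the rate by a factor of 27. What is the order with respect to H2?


rate ∝ [H2]^n
3^n = 27 → n = 3
Order in H2: 3

3


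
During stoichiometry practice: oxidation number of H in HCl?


H is +1 with nonmetals
Oxidation number: +1

+1


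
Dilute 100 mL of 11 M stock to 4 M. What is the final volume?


C1V1 = C2V2
11 × 100 = 4 × V2
V2 = 1100/4 = 275.0 mL

275.0 mL


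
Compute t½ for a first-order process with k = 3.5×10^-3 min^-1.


t½ = ln2/k = 0.693147/(3.5×10^-3 min^-1)
= 198.0 min

198.0 min


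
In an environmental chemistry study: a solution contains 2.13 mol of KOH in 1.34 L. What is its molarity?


M = n/V = 2.13/1.34 = 1.590 mol/L

1.590 M


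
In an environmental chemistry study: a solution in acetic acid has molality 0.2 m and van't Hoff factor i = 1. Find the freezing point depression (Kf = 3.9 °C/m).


ΔTf = Kf × m × i
= 3.9 × 0.2 × 1
= 0.78 °C

0.78 °C


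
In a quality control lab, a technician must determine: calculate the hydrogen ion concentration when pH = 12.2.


[H+] = 10^(-pH) = 10^(-12.2)
= 6.31×10^-13 M

6.31×10^-13 M


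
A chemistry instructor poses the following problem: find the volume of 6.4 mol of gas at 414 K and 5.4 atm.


PV = nRT  (R = 0.08206 L·atm/(mol·K))
V = nRT/P = 6.4×0.08206×414/5.4
= 40.264 L

40.264 L


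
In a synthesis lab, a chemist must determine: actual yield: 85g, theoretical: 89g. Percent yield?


% yield = actual/theoretical × 100
= 85/89 × 100
= 95.51%

95.51%


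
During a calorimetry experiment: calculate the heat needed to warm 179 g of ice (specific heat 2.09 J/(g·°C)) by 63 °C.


q = mcΔT = 179 × 2.09 × 63
= 23568.93 J

23568.93 J


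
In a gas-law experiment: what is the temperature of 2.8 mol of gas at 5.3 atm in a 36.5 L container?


PV = nRT  (R = 0.08206 L·atm/(mol·K))
T = PV/(nR) = 5.3×36.5/(2.8×0.08206)
= 193.45/0.229768
= 841.94 K

841.94 K


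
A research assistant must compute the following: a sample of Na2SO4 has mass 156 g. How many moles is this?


M(Na2SO4) = 142.05 g/mol
n = mass/M = 156/142.05 = 1.0982 mol

1.0982 mol


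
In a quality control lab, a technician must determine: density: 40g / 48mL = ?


ρ = mass/volume
= 40/48
= 0.833 g/mL

0.833 g/mL


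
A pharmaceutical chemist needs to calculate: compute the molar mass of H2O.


M(H2O) = 2×1.008 + 1×16.0
= 2.02 + 16.0
= 18.02 g/mol

18.02 g/mol


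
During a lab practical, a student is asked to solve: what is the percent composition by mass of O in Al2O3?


M(Al2O3) = 2×26.98 + 3×16.0 = 101.96 g/mol
Mass of O = 3 × 16.0 = 48.00 g/mol
% O = 48.00/101.96 × 100 = 47.08%

47.08%


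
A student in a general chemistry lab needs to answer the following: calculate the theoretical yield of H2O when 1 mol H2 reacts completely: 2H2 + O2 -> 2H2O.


Mole ratio H2O:H2 = 2:2
n(H2O) = 1 × 2/2 = 1.000 mol
mass = 1.000 × 18.02 = 18.02 g

18.02 g


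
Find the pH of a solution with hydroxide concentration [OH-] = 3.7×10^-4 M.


pOH = -log10([OH-]) = -log10(3.7×10^-4)
= 4 - log10(3.7) = 3.43
pH = 14 - pOH = 14 - 3.43 = 10.57

10.57


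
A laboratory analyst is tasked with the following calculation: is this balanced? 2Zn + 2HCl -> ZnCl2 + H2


Equation: 2Zn + 2HCl -> ZnCl2 + H2
Check atoms: Cl: 2=2, H: 2=2, Zn: 2≠1
Not balanced

No, not balanced


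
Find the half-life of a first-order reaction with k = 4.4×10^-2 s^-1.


t½ = ln2/k = 0.693147/(4.4×10^-2 s^-1)
= 15.75 s

15.75 s


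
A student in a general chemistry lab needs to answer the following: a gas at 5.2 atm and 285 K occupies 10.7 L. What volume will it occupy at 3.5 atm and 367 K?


P1V1/T1 = P2V2/T2
V2 = P1V1T2/(T1P2)
= 5.2×10.7×367/(285×3.5)
= 20.471 L

20.471 L


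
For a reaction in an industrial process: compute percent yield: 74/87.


% yield = actual/theoretical × 100
= 74/87 × 100
= 85.06%

85.06%


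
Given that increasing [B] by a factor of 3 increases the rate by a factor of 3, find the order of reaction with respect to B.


rate ∝ [B]^n
3^n = 3 → n = 1
Order in B: 1

1


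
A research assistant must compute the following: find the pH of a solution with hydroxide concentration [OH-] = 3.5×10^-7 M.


pOH = -log10([OH-]) = -log10(3.5×10^-7)
= 7 - log10(3.5) = 6.46
pH = 14 - pOH = 14 - 6.46 = 7.54

7.54


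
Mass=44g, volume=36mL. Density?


ρ = mass/volume
= 44/36
= 1.222 g/mL

1.222 g/mL


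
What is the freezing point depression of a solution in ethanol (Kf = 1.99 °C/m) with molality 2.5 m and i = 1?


ΔTf = Kf × m × i
= 1.99 × 2.5 × 1
= 4.975 °C

4.975 °C


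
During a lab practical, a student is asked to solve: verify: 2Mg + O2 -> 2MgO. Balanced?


Equation: 2Mg + O2 -> 2MgO
Check atoms: Mg: 2=2, O: 2=2
Balanced

Yes, balanced


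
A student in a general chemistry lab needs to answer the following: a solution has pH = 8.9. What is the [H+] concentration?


[H+] = 10^(-pH) = 10^(-8.9)
= 1.26×10^-9 M

1.26×10^-9 M


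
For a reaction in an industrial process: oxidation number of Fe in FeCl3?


x + 3(-1) = 0, so x = +3
Oxidation number: +3

+3


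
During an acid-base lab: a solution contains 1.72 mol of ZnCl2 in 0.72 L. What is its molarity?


M = n/V = 1.72/0.72 = 2.389 mol/L

2.389 M


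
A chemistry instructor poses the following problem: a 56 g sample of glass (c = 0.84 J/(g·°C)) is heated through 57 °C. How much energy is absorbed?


q = mcΔT = 56 × 0.84 × 57
= 2681.28 J

2681.28 J


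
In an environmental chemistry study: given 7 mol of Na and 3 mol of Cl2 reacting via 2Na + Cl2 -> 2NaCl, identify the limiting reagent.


Mole ratio available / coefficient:
  Na: 7/2 = 3.500
  Cl2: 3/1 = 3.000
Smaller ratio is limiting.

Cl2


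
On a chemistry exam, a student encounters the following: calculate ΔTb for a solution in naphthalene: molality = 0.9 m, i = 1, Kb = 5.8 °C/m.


ΔTb = Kb × m × i
= 5.8 × 0.9 × 1
= 5.22 °C

5.22 °C


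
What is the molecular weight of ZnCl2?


M(ZnCl2) = 1×65.38 + 2×35.45
= 65.38 + 70.9
= 136.28 g/mol

136.28 g/mol


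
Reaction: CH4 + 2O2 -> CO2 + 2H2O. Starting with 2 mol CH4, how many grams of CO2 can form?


Mole ratio CO2:CH4 = 1:1
n(CO2) = 2 × 1/1 = 2.000 mol
mass = 2.000 × 44.01 = 88.02 g

88.02 g
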